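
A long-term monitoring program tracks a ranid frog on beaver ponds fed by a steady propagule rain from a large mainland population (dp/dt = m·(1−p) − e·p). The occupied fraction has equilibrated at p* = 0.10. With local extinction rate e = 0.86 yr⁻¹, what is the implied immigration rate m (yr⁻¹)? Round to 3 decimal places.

0.096

At equilibrium m(1−p*) = e·p*, so m = e·p*/(1−p*).
m = 0.86 × 0.10 / 0.9000 = 0.0860/0.9000 = 0.0956.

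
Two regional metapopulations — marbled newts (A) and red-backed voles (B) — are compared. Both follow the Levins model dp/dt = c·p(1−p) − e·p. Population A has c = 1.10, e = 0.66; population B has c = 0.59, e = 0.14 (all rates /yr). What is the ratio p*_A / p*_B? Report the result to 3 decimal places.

0.524

A: p*_A = 1 − 0.66/1.10 = 0.4000.
B: p*_B = 1 − 0.14/0.59 = 0.7627.
p*_A / p*_B = 0.4000/0.7627 = 0.5244.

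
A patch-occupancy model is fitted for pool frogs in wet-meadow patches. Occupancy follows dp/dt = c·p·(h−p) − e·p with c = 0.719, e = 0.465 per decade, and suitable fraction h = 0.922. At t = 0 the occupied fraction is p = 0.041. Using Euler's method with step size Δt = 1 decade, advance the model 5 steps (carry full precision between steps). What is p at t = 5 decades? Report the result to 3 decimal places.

Update rule: p ← p + [c·p·(h−p) − e·p]·Δt with Δt = 1.
t = 1: p = 0.04100 + (+0.00691) = 0.04791
t = 2: p = 0.04791 + (+0.00783) = 0.05574
t = 3: p = 0.05574 + (+0.00880) = 0.06454
t = 4: p = 0.06454 + (+0.00978) = 0.07431
t = 5: p = 0.07431 + (+0.01074) = 0.08505

0.085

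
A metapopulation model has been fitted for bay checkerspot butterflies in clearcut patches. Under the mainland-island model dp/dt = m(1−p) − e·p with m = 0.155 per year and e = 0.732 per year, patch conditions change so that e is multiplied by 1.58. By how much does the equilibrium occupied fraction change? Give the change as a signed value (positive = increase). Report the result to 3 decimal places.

Before: p* = 0.155/(0.155+0.732) = 0.1747.
After: m = 0.155, e = 1.15656; p* = 0.155/1.3116 = 0.1182.
Δp* = 0.1182 − 0.1747 = -0.0566.

-0.057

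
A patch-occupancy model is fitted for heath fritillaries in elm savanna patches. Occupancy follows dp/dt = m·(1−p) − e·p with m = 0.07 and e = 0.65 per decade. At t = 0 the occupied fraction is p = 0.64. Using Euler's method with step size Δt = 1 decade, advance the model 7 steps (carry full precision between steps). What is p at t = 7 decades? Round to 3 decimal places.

Update rule: p ← p + [m·(1−p) − e·p]·Δt with Δt = 1.
p: 0.64000 → 0.24920  (Δp = -0.39080)
p: 0.24920 → 0.13978  (Δp = -0.10942)
p: 0.13978 → 0.10914  (Δp = -0.03064)
p: 0.10914 → 0.10056  (Δp = -0.00858)
p: 0.10056 → 0.09816  (Δp = -0.00240)
p: 0.09816 → 0.09748  (Δp = -0.00067)
p: 0.09748 → 0.09730  (Δp = -0.00019)

0.097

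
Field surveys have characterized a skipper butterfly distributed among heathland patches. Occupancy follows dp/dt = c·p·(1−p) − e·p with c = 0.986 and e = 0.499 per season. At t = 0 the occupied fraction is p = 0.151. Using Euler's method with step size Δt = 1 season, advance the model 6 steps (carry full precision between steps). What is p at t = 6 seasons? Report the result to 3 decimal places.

Update rule: p ← p + [c·p·(1−p) − e·p]·Δt with Δt = 1.
step 1: Δp = +0.05106, p = 0.20206
step 2: Δp = +0.05815, p = 0.26020
step 3: Δp = +0.05996, p = 0.32016
step 4: Δp = +0.05485, p = 0.37501
step 5: Δp = +0.04397, p = 0.41898
step 6: Δp = +0.03096, p = 0.44994

0.450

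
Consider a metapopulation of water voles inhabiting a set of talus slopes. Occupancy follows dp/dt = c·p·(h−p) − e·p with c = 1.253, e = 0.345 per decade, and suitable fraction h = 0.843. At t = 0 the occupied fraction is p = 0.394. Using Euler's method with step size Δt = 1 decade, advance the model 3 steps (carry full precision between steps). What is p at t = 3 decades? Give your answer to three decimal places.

0.556

Update rule: p ← p + [c·p·(h−p) − e·p]·Δt with Δt = 1.
t = 1: p = 0.39400 + (+0.08573) = 0.47973
t = 2: p = 0.47973 + (+0.05285) = 0.53259
t = 3: p = 0.53259 + (+0.02341) = 0.55599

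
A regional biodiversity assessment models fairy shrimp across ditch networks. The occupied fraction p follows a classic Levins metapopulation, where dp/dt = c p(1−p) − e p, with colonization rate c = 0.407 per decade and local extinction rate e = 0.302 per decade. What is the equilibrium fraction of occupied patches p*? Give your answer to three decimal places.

0.258

At equilibrium, colonization balances extinction: c·p*·(1−p*) = e·p*.
So p* = 1 − e/c = 1 − 0.302/0.407 = 1 − 0.7420 = 0.2580.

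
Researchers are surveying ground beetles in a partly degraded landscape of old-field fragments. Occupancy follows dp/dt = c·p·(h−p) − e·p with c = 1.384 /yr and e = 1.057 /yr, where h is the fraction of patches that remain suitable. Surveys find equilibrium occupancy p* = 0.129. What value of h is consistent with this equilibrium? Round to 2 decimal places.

At equilibrium c(h−p*) = e, so h = p* + e/c.
h = 0.129 + 1.057/1.384 = 0.129 + 0.7637 = 0.8927.

0.89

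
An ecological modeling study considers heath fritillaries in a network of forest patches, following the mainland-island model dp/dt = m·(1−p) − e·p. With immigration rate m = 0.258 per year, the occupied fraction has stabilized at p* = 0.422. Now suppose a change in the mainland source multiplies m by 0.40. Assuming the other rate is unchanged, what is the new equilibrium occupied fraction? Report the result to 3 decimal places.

0.226

Balance m(1−p*) = e·p* gives e = m(1−p*)/p* = 0.258×0.57800/0.42200 = 0.35337.
New p* = m/(m+e) = 0.10320/(0.10320+0.35337) = 0.22603.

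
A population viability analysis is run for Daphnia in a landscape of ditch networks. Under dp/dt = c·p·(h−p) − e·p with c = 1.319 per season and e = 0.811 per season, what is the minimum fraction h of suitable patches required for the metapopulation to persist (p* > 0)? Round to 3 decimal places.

p* = h − e/c is positive only when h > e/c.
h_min = e/c = 0.811/1.319 = 0.6149.

0.615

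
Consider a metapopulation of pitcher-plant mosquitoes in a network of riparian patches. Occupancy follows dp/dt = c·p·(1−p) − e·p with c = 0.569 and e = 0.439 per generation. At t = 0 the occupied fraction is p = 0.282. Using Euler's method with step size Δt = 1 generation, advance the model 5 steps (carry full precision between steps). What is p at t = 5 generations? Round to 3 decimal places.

0.252

Update rule: p ← p + [c·p·(1−p) − e·p]·Δt with Δt = 1.
p: 0.28200 → 0.27341  (Δp = -0.00859)
p: 0.27341 → 0.26642  (Δp = -0.00699)
p: 0.26642 → 0.26067  (Δp = -0.00575)
p: 0.26067 → 0.25589  (Δp = -0.00478)
p: 0.25589 → 0.25190  (Δp = -0.00399)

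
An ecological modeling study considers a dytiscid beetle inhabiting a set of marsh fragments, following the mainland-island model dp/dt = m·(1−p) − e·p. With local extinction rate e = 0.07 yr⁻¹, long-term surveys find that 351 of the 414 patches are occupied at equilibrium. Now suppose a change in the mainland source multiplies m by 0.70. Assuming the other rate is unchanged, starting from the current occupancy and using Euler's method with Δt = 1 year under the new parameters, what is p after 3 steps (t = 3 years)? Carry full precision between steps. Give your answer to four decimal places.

Observed p* = 351/414 = 0.84783.
Balance m(1−p*) = e·p* gives m = e·p*/(1−p*) = 0.07×0.84783/0.15217 = 0.39000.
Starting from p₀ = 0.84783; update p ← p + (dp/dt)·Δt with the new parameters.
step 1: Δp = -0.01780, p = 0.83002
step 2: Δp = -0.01170, p = 0.81832
step 3: Δp = -0.00769, p = 0.81064

0.8106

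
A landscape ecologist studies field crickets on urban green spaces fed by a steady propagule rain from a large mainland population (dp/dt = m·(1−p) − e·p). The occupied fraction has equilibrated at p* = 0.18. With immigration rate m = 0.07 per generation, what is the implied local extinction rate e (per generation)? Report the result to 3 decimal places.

0.319

At equilibrium m(1−p*) = e·p*, so e = m(1−p*)/p*.
e = 0.07 × 0.8200 / 0.18 = 0.3189.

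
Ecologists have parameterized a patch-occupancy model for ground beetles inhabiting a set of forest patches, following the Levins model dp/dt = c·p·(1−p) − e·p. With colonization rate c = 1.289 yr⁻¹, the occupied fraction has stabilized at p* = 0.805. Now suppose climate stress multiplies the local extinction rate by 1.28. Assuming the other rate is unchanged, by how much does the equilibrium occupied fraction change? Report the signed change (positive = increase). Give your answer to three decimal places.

Balance c(1−p*) = e gives e = 1.289×(1 − 0.80500) = 0.25135.
New p* = 1 − e/c = 1 − 0.32173/1.28900 = 0.75040.
Δp* = 0.75040 − 0.80500 = -0.05460.

-0.055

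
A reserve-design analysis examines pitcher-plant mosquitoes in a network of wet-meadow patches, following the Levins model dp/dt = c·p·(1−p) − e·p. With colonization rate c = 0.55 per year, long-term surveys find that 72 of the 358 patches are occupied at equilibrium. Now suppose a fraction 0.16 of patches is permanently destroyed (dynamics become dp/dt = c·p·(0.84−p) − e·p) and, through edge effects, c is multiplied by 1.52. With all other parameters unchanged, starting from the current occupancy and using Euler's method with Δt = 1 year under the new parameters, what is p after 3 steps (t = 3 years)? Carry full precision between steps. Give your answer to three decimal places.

Observed p* = 72/358 = 0.20112.
Balance c(1−p*) = e gives e = 0.55×(1 − 0.20112) = 0.43939.
Starting from p₀ = 0.20112; update p ← p + (dp/dt)·Δt with the new parameters.
  1  |  dp/dt·Δt = +0.019050  |  p_1 = 0.220167
  2  |  dp/dt·Δt = +0.017348  |  p_2 = 0.237515
  3  |  dp/dt·Δt = +0.015270  |  p_3 = 0.252786

0.253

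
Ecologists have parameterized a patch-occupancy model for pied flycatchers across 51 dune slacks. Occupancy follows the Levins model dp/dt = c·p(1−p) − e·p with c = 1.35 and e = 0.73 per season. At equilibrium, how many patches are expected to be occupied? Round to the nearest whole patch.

23

p* = 1 − e/c = 1 − 0.73/1.35 = 0.4593.
Expected occupied patches = N × p* = 51 × 0.4593 = 23.42 ≈ 23.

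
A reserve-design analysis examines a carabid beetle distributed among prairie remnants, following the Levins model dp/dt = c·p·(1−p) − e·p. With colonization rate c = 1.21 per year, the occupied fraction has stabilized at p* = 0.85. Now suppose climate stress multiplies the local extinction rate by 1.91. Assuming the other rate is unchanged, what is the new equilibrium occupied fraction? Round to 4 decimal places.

Balance c(1−p*) = e gives e = 1.21×(1 − 0.85000) = 0.18150.
New p* = 1 − e/c = 1 − 0.34667/1.21000 = 0.71350.

0.7135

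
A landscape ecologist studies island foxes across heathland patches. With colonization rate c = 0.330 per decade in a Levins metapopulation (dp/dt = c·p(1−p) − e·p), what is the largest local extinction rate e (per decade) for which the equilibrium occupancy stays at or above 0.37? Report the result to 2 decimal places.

0.21

1 − e/c ≥ 0.37 ⇒ e ≤ c(1 − 0.37) = 0.330 × 0.6300.
e_max = 0.2079.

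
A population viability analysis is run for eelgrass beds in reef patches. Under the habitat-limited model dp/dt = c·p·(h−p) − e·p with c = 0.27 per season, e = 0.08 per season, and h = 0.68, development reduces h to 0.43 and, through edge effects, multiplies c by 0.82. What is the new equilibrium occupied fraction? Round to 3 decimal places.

0.069

Before: p* = h − e/c = 0.68 − 0.08/0.27 = 0.68 − 0.2963 = 0.3837.
After: c = 0.2214, e = 0.08, h = 0.43; p* = 0.43 − 0.08/0.2214 = 0.0687.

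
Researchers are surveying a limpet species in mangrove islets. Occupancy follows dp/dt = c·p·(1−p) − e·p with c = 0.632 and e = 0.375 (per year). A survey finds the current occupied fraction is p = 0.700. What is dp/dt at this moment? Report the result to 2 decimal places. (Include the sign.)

-0.13

Colonization term: c·p·(1−p) = 0.632×0.700×0.3000 = 0.13272.
Extinction term: e·p = 0.26250.
dp/dt = 0.13272 − 0.26250 = -0.12978.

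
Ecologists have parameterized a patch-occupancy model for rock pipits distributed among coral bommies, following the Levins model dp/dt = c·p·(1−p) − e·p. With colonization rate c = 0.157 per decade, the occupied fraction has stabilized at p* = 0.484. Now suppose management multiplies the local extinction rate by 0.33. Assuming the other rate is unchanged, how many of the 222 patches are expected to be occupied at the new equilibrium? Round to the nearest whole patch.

Balance c(1−p*) = e gives e = 0.157×(1 − 0.48400) = 0.08101.
New p* = 1 − e/c = 1 − 0.02673/0.15700 = 0.82975.
Expected occupied = 222 × 0.82975 = 184.20 ≈ 184.

184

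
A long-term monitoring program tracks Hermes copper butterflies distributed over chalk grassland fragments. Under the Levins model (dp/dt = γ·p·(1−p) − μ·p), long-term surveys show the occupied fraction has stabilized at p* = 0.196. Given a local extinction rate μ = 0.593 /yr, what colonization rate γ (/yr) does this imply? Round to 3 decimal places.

0.738

At equilibrium γ(1−p*) = μ, so γ = μ/(1−p*).
γ = 0.593/(1 − 0.196) = 0.593/0.8040 = 0.7376.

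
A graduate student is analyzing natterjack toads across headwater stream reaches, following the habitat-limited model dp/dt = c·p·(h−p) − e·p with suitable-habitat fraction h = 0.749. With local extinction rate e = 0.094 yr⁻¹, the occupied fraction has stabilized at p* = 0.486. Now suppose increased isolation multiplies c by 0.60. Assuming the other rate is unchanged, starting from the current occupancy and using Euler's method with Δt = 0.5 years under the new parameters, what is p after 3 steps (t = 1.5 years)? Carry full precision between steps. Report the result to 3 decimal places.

Balance c(h−p*) = e gives c = e/(0.749 − 0.48600) = 0.094/0.26300 = 0.35741.
Starting from p₀ = 0.48600; update p ← p + (dp/dt)·Δt with the new parameters.
  1  |  dp/dt·Δt = -0.009137  |  p_1 = 0.476863
  2  |  dp/dt·Δt = -0.008498  |  p_2 = 0.468365
  3  |  dp/dt·Δt = -0.007920  |  p_3 = 0.460446

0.460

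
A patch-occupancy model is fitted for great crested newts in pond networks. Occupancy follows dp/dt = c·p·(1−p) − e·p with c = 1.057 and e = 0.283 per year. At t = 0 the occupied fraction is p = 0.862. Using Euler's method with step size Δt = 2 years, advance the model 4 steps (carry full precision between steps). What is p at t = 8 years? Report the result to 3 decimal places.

0.743

Update rule: p ← p + [c·p·(1−p) − e·p]·Δt with Δt = 2.
step 1: Δp = -0.23642, p = 0.62558
step 2: Δp = +0.14108, p = 0.76666
step 3: Δp = -0.05576, p = 0.71091
step 4: Δp = +0.03209, p = 0.74300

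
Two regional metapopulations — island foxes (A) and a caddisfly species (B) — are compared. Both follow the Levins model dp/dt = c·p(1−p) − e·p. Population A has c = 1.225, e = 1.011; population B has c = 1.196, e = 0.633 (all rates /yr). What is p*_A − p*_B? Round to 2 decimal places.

A: p*_A = 1 − 1.011/1.225 = 0.1747.
B: p*_B = 1 − 0.633/1.196 = 0.4707.
p*_A − p*_B = 0.1747 − 0.4707 = -0.2960.

-0.30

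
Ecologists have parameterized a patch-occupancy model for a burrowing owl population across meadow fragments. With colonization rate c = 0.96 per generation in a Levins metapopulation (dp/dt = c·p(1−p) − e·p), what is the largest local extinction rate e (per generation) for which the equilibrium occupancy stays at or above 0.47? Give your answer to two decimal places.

0.51

1 − e/c ≥ 0.47 ⇒ e ≤ c(1 − 0.47) = 0.96 × 0.5300.
e_max = 0.5088.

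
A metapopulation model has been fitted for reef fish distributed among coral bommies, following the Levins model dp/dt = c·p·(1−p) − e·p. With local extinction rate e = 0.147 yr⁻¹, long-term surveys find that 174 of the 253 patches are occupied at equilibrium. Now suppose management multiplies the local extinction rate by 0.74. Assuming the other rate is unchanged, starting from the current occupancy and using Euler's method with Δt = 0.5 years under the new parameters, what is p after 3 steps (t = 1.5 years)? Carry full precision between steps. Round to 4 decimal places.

0.7216

Observed p* = 174/253 = 0.68775.
Balance c(1−p*) = e gives c = e/(1 − 0.68775) = 0.147/0.31225 = 0.47077.
Starting from p₀ = 0.68775; update p ← p + (dp/dt)·Δt with the new parameters.
step 1: Δp = +0.01314, p = 0.70089
step 2: Δp = +0.01123, p = 0.71212
step 3: Δp = +0.00952, p = 0.72164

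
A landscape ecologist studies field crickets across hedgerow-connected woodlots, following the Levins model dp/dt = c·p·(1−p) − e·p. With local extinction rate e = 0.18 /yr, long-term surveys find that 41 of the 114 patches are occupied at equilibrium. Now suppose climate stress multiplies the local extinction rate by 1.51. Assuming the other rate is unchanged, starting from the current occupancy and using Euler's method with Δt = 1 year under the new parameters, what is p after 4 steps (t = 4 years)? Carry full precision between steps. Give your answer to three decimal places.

Observed p* = 41/114 = 0.35965.
Balance c(1−p*) = e gives c = e/(1 − 0.35965) = 0.18/0.64035 = 0.28110.
Starting from p₀ = 0.35965; update p ← p + (dp/dt)·Δt with the new parameters.
p: 0.35965 → 0.32663  (Δp = -0.03302)
p: 0.32663 → 0.29968  (Δp = -0.02695)
p: 0.29968 → 0.27722  (Δp = -0.02246)
p: 0.27722 → 0.25820  (Δp = -0.01903)

0.258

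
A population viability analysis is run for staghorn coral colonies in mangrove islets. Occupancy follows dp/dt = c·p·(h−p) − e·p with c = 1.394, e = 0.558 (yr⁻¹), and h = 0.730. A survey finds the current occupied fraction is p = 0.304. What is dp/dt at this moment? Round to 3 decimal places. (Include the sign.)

Colonization term: c·p·(h−p) = 1.394×0.304×0.4260 = 0.18053.
Extinction term: e·p = 0.16963.
dp/dt = 0.18053 − 0.16963 = 0.01090.

0.011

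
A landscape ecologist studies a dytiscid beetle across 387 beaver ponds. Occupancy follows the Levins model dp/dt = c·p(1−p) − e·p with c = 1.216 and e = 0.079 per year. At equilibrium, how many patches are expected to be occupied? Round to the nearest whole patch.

362

p* = 1 − e/c = 1 − 0.079/1.216 = 0.9350.
Expected occupied patches = N × p* = 387 × 0.9350 = 361.86 ≈ 362.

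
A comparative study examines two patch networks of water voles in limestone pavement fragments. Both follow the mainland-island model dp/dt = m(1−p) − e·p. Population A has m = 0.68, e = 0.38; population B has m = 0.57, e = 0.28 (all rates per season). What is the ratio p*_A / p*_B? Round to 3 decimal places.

A: p*_A = m/(m+e) = 0.68/1.0600 = 0.6415.
B: p*_B = 0.57/0.8500 = 0.6706.
p*_A / p*_B = 0.6415/0.6706 = 0.9566.

0.957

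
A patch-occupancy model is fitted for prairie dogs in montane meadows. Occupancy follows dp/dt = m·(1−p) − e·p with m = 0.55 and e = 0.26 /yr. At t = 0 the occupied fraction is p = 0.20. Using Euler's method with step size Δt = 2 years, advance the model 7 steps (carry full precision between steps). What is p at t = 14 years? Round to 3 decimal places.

Update rule: p ← p + [m·(1−p) − e·p]·Δt with Δt = 2.
t = 2: p = 0.20000 + (+0.77600) = 0.97600
t = 4: p = 0.97600 + (-0.48112) = 0.49488
t = 6: p = 0.49488 + (+0.29829) = 0.79317
t = 8: p = 0.79317 + (-0.18494) = 0.60823
t = 10: p = 0.60823 + (+0.11466) = 0.72290
t = 12: p = 0.72290 + (-0.07109) = 0.65180
t = 14: p = 0.65180 + (+0.04408) = 0.69588

0.696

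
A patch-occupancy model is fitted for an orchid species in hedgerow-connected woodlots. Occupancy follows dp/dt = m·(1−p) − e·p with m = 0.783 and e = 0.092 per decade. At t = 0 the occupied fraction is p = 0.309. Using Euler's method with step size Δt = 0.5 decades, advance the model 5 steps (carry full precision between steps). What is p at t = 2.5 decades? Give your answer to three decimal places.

0.862

Update rule: p ← p + [m·(1−p) − e·p]·Δt with Δt = 0.5.
  1  |  dp/dt·Δt = +0.256313  |  p_1 = 0.565313
  2  |  dp/dt·Δt = +0.144176  |  p_2 = 0.709488
  3  |  dp/dt·Δt = +0.081099  |  p_3 = 0.790587
  4  |  dp/dt·Δt = +0.045618  |  p_4 = 0.836205
  5  |  dp/dt·Δt = +0.025660  |  p_5 = 0.861865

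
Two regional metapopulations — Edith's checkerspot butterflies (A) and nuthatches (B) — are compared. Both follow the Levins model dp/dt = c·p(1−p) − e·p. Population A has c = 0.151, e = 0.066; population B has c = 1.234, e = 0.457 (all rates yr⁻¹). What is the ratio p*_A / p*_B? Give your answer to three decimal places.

0.894

A: p*_A = 1 − 0.066/0.151 = 0.5629.
B: p*_B = 1 − 0.457/1.234 = 0.6297.
p*_A / p*_B = 0.5629/0.6297 = 0.8940.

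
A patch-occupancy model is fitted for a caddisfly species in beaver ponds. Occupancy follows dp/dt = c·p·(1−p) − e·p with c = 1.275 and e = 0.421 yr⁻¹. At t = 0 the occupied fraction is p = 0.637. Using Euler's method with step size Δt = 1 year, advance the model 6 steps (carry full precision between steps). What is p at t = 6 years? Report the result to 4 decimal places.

Update rule: p ← p + [c·p·(1−p) − e·p]·Δt with Δt = 1.
p: 0.63700 → 0.66364  (Δp = +0.02664)
p: 0.66364 → 0.66886  (Δp = +0.00521)
p: 0.66886 → 0.66966  (Δp = +0.00081)
p: 0.66966 → 0.66978  (Δp = +0.00012)
p: 0.66978 → 0.66980  (Δp = +0.00002)
p: 0.66980 → 0.66980  (Δp = +0.00000)

0.6698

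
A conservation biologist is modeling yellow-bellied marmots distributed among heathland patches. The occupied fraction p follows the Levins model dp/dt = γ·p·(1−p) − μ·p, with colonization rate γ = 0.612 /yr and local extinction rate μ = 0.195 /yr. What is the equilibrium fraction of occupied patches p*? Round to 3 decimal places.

0.681

At equilibrium, colonization balances extinction: γ·p*·(1−p*) = μ·p*.
So p* = 1 − μ/γ = 1 − 0.195/0.612 = 1 − 0.3186 = 0.6814.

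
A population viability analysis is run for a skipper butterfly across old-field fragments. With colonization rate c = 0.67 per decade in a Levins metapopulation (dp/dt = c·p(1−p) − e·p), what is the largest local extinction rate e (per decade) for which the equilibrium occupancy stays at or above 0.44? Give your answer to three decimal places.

1 − e/c ≥ 0.44 ⇒ e ≤ c(1 − 0.44) = 0.67 × 0.5600.
e_max = 0.3752.

0.375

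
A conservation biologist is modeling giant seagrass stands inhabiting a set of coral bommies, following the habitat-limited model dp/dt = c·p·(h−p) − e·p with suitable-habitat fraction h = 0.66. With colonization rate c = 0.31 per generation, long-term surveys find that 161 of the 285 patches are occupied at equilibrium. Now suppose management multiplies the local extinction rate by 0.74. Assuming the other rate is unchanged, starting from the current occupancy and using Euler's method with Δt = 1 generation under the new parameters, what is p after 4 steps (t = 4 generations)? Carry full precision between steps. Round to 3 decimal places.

0.578

Observed p* = 161/285 = 0.56491.
Balance c(h−p*) = e gives e = 0.31×(0.66 − 0.56491) = 0.02948.
Starting from p₀ = 0.56491; update p ← p + (dp/dt)·Δt with the new parameters.
  1  |  dp/dt·Δt = +0.004330  |  p_1 = 0.569242
  2  |  dp/dt·Δt = +0.003599  |  p_2 = 0.572841
  3  |  dp/dt·Δt = +0.002982  |  p_3 = 0.575823
  4  |  dp/dt·Δt = +0.002466  |  p_4 = 0.578288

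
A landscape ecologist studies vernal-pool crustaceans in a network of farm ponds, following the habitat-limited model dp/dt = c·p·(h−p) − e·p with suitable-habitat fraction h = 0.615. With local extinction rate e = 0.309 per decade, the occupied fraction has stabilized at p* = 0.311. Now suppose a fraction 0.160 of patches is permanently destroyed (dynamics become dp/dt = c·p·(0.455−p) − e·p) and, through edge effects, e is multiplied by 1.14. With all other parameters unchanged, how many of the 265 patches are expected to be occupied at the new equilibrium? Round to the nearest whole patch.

Balance c(h−p*) = e gives c = e/(0.615 − 0.31100) = 0.309/0.30400 = 1.01645.
New p* = 0.455 − e/c = 0.455 − 0.35226/1.01645 = 0.10844.
Expected occupied = 265 × 0.10844 = 28.74 ≈ 29.

29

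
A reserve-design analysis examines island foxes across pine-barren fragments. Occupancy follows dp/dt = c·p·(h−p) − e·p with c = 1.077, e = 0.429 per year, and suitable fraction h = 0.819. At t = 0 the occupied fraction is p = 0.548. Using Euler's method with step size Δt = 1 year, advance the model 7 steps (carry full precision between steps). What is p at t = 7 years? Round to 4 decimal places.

Update rule: p ← p + [c·p·(h−p) − e·p]·Δt with Δt = 1.
t = 1: p = 0.54800 + (-0.07515) = 0.47285
t = 2: p = 0.47285 + (-0.02657) = 0.44628
t = 3: p = 0.44628 + (-0.01231) = 0.43397
t = 4: p = 0.43397 + (-0.00622) = 0.42775
t = 5: p = 0.42775 + (-0.00326) = 0.42449
t = 6: p = 0.42449 + (-0.00175) = 0.42274
t = 7: p = 0.42274 + (-0.00094) = 0.42180

0.4218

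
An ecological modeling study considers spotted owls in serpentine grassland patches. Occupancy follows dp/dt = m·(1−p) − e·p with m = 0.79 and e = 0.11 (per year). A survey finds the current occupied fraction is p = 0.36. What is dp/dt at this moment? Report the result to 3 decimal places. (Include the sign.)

0.466

Colonization term: m·(1−p) = 0.79×0.6400 = 0.50560.
Extinction term: e·p = 0.03960.
dp/dt = 0.50560 − 0.03960 = 0.46600.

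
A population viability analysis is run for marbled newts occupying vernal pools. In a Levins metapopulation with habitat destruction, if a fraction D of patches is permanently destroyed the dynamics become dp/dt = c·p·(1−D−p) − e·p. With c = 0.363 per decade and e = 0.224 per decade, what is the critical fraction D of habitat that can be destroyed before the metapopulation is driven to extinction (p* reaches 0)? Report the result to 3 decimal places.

0.383

The nontrivial equilibrium is p* = (1−D) − e/c; extinction occurs when this hits zero.
So D_crit = 1 − e/c = 1 − 0.224/0.363 = 1 − 0.6171 = 0.3829.
Note this equals the original equilibrium occupancy — the Levins extinction-debt result.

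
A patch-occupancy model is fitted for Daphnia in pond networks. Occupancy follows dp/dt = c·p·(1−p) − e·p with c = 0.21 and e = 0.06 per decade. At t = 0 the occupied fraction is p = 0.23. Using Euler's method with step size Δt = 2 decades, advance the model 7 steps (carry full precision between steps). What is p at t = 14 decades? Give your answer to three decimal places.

0.573

Update rule: p ← p + [c·p·(1−p) − e·p]·Δt with Δt = 2.
  1  |  dp/dt·Δt = +0.046782  |  p_1 = 0.276782
  2  |  dp/dt·Δt = +0.050859  |  p_2 = 0.327641
  3  |  dp/dt·Δt = +0.053206  |  p_3 = 0.380847
  4  |  dp/dt·Δt = +0.053335  |  p_4 = 0.434182
  5  |  dp/dt·Δt = +0.051079  |  p_5 = 0.485261
  6  |  dp/dt·Δt = +0.046677  |  p_6 = 0.531939
  7  |  dp/dt·Δt = +0.040739  |  p_7 = 0.572677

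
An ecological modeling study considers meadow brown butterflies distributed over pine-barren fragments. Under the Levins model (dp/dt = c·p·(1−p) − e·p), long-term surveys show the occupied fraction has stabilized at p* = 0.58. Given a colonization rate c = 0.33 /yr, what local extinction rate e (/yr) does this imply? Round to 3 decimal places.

0.139

At equilibrium c(1−p*) = e.
e = 0.33 × (1 − 0.58) = 0.33 × 0.4200 = 0.1386.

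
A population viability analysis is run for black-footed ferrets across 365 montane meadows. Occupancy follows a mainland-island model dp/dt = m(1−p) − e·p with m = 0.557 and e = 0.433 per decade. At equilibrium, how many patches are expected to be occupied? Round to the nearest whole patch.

p* = m/(m+e) = 0.557/0.9900 = 0.5626.
Expected occupied patches = N × p* = 365 × 0.5626 = 205.36 ≈ 205.

205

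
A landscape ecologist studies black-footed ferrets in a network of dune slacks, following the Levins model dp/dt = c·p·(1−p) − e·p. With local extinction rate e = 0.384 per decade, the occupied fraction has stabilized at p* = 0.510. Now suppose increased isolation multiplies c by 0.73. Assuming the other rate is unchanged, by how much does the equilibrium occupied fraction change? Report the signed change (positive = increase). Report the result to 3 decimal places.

Balance c(1−p*) = e gives c = e/(1 − 0.51000) = 0.384/0.49000 = 0.78367.
New p* = 1 − e/c = 1 − 0.38400/0.57208 = 0.32877.
Δp* = 0.32877 − 0.51000 = -0.18123.

-0.181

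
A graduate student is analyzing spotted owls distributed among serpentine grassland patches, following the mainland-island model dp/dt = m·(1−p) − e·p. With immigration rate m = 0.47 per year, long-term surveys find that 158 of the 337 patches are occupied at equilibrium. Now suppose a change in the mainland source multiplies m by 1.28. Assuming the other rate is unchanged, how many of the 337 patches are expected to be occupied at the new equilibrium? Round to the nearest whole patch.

Observed p* = 158/337 = 0.46884.
Balance m(1−p*) = e·p* gives e = m(1−p*)/p* = 0.47×0.53116/0.46884 = 0.53247.
New p* = m/(m+e) = 0.60160/(0.60160+0.53247) = 0.53048.
Expected occupied = 337 × 0.53048 = 178.77 ≈ 179.

179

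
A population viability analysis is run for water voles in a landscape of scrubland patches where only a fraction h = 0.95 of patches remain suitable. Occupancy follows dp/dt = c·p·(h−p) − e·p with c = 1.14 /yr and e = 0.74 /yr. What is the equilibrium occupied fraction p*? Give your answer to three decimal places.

Setting dp/dt = 0 and dividing by p* gives c·(h−p*) = e.
So p* = h − e/c = 0.95 − 0.74/1.14 = 0.95 − 0.6491 = 0.3009.

0.301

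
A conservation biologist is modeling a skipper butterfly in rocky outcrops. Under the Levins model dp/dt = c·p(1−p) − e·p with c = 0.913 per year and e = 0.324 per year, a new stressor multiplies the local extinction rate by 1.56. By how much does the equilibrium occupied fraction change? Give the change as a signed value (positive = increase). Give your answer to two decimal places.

Before: p* = 1 − 0.324/0.913 = 0.6451.
After the change, c = 0.913, e = 0.50544, so p* = 1 − 0.50544/0.913 = 0.4464.
Δp* = 0.4464 − 0.6451 = -0.1987.

-0.20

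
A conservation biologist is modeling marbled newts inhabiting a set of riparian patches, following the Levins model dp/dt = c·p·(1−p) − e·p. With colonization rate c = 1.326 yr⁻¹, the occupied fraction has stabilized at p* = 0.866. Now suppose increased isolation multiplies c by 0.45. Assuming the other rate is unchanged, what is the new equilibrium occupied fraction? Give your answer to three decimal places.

0.702

Balance c(1−p*) = e gives e = 1.326×(1 − 0.86600) = 0.17768.
New p* = 1 − e/c = 1 − 0.17768/0.59670 = 0.70223.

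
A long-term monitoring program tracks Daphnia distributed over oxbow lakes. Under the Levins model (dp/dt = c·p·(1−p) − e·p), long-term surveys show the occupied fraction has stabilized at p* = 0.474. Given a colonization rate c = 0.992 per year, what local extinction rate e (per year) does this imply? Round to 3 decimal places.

0.522

At equilibrium c(1−p*) = e.
e = 0.992 × (1 − 0.474) = 0.992 × 0.5260 = 0.5218.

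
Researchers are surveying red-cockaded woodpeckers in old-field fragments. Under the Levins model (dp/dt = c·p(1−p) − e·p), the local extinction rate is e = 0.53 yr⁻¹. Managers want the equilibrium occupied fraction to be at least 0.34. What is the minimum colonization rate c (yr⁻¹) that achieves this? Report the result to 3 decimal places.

0.803

p* = 1 − e/c ≥ 0.34 requires e/c ≤ 0.6600, i.e. c ≥ e/0.6600.
c_min = 0.53/0.6600 = 0.8030.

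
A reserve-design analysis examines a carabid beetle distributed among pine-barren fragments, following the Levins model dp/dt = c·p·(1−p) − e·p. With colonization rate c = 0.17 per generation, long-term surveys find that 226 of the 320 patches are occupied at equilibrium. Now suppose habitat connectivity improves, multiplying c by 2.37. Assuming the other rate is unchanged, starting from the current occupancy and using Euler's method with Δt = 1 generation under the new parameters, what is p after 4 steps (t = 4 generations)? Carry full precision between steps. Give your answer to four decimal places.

0.8375

Observed p* = 226/320 = 0.70625.
Balance c(1−p*) = e gives e = 0.17×(1 − 0.70625) = 0.04994.
Starting from p₀ = 0.70625; update p ← p + (dp/dt)·Δt with the new parameters.
step 1: Δp = +0.04832, p = 0.75457
step 2: Δp = +0.03693, p = 0.79150
step 3: Δp = +0.02696, p = 0.81847
step 4: Δp = +0.01899, p = 0.83746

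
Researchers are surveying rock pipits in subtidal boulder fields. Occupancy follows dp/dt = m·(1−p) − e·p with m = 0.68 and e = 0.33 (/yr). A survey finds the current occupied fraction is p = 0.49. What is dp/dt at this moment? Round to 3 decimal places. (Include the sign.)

0.185

Colonization term: m·(1−p) = 0.68×0.5100 = 0.34680.
Extinction term: e·p = 0.16170.
dp/dt = 0.34680 − 0.16170 = 0.18510.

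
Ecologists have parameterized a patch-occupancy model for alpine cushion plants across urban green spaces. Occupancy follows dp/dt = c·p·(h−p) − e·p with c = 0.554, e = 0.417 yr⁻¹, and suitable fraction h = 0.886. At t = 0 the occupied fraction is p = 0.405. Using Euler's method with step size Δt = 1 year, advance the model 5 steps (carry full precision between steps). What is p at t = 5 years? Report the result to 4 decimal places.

0.2366

Update rule: p ← p + [c·p·(h−p) − e·p]·Δt with Δt = 1.
p: 0.40500 → 0.34404  (Δp = -0.06096)
p: 0.34404 → 0.30387  (Δp = -0.04017)
p: 0.30387 → 0.27515  (Δp = -0.02872)
p: 0.27515 → 0.25353  (Δp = -0.02162)
p: 0.25353 → 0.23664  (Δp = -0.01689)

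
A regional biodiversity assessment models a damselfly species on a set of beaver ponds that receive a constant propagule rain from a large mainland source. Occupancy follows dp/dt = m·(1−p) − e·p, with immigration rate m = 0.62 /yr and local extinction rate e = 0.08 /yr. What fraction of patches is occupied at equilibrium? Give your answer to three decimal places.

0.886

At equilibrium the propagule rain into empty patches balances local extinction: m(1−p*) = e·p*.
p* = m/(m+e) = 0.62/(0.62+0.08) = 0.62/0.7000 = 0.8857.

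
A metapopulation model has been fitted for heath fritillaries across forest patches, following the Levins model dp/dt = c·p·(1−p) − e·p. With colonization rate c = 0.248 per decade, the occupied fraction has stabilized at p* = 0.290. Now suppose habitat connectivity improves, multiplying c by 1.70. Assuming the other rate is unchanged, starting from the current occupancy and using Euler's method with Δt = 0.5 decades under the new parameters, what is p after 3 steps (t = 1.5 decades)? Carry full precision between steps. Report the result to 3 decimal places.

0.343

Balance c(1−p*) = e gives e = 0.248×(1 − 0.29000) = 0.17608.
Starting from p₀ = 0.29000; update p ← p + (dp/dt)·Δt with the new parameters.
t = 0.5: p = 0.29000 + (+0.01787) = 0.30787
t = 1: p = 0.30787 + (+0.01781) = 0.32569
t = 1.5: p = 0.32569 + (+0.01762) = 0.34331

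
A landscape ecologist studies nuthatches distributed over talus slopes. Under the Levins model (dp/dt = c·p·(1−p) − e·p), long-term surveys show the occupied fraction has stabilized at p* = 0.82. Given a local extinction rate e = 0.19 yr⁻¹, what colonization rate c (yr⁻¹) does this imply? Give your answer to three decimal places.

At equilibrium c(1−p*) = e, so c = e/(1−p*).
c = 0.19/(1 − 0.82) = 0.19/0.1800 = 1.0556.

1.056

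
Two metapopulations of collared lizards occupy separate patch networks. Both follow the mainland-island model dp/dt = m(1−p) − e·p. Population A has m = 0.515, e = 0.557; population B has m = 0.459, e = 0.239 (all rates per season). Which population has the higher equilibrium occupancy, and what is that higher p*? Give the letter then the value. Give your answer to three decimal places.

B, 0.658

A: p*_A = m/(m+e) = 0.515/1.0720 = 0.4804.
B: p*_B = 0.459/0.6980 = 0.6576.
B is higher at 0.6576.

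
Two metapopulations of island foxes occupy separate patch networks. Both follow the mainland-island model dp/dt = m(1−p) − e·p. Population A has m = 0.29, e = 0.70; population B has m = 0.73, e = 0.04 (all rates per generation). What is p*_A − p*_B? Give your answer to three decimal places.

-0.655

A: p*_A = m/(m+e) = 0.29/0.9900 = 0.2929.
B: p*_B = 0.73/0.7700 = 0.9481.
p*_A − p*_B = 0.2929 − 0.9481 = -0.6551.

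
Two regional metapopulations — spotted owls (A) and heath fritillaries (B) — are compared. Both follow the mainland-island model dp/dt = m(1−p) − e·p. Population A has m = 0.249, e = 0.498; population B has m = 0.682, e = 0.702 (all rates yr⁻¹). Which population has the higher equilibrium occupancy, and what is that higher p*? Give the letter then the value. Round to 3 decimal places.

B, 0.493

A: p*_A = m/(m+e) = 0.249/0.7470 = 0.3333.
B: p*_B = 0.682/1.3840 = 0.4928.
B is higher at 0.4928.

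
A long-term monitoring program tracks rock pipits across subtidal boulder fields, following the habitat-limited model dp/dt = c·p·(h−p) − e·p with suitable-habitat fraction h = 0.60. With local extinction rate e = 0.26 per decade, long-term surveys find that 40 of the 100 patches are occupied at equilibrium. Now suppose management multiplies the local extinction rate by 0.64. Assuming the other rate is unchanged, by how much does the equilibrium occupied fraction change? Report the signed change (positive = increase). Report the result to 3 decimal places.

0.072

Observed p* = 40/100 = 0.40000.
Balance c(h−p*) = e gives c = e/(0.6 − 0.40000) = 0.26/0.20000 = 1.30000.
New p* = 0.6 − e/c = 0.6 − 0.16640/1.30000 = 0.47200.
Δp* = 0.47200 − 0.40000 = +0.07200.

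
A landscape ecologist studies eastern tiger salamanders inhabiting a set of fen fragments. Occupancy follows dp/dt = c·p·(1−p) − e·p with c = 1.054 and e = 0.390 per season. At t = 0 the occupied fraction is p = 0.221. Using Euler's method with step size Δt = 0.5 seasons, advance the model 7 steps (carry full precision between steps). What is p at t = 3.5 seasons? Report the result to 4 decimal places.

0.5412

Update rule: p ← p + [c·p·(1−p) − e·p]·Δt with Δt = 0.5.
  1  |  dp/dt·Δt = +0.047633  |  p_1 = 0.268633
  2  |  dp/dt·Δt = +0.051156  |  p_2 = 0.319789
  3  |  dp/dt·Δt = +0.052276  |  p_3 = 0.372065
  4  |  dp/dt·Δt = +0.050572  |  p_4 = 0.422637
  5  |  dp/dt·Δt = +0.046182  |  p_5 = 0.468818
  6  |  dp/dt·Δt = +0.039818  |  p_6 = 0.508636
  7  |  dp/dt·Δt = +0.032527  |  p_7 = 0.541163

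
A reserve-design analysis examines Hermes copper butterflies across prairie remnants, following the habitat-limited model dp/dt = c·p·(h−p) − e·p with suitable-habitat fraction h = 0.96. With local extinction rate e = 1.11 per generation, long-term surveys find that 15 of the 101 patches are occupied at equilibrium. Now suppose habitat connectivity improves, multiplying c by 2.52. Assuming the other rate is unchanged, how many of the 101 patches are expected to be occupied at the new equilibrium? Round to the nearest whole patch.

Observed p* = 15/101 = 0.14851.
Balance c(h−p*) = e gives c = e/(0.96 − 0.14851) = 1.11/0.81149 = 1.36785.
New p* = 0.96 − e/c = 0.96 − 1.11000/3.44698 = 0.63798.
Expected occupied = 101 × 0.63798 = 64.44 ≈ 64.

64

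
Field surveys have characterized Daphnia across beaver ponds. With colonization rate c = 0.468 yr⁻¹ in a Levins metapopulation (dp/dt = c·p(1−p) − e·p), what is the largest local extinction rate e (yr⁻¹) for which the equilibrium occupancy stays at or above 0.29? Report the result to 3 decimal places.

1 − e/c ≥ 0.29 ⇒ e ≤ c(1 − 0.29) = 0.468 × 0.7100.
e_max = 0.3323.

0.332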